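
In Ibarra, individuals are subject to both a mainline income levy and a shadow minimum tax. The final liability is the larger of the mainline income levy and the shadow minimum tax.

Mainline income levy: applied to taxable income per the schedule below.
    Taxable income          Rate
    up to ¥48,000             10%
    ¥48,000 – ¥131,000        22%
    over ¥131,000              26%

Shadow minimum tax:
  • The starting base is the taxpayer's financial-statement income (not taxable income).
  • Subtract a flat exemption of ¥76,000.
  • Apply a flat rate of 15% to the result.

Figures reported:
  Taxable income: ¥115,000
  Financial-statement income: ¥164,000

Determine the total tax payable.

¥19,540

Shadow minimum tax:
  Base (financial-statement income): ¥164,000
  Less exemption ¥76,000 → base ¥88,000
  ¥88,000 × 15% = ¥13,200

Mainline income levy:
  ¥48,000 × 10% = ¥4,800
  ¥67,000 × 22% = ¥14,740
  → ¥19,540

¥19,540 > ¥13,200, so the mainline income levy governs.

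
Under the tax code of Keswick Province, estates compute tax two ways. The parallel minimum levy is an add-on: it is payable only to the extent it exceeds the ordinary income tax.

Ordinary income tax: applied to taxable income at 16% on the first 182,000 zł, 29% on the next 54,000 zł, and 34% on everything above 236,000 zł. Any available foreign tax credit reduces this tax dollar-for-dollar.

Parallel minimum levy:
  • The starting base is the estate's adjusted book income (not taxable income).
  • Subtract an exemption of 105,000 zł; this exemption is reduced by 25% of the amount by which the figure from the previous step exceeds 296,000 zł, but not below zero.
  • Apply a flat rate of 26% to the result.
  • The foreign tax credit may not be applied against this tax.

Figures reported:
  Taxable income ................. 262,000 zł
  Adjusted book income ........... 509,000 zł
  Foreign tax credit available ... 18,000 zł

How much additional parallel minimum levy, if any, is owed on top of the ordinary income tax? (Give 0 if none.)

83,265 zł

Parallel minimum levy:
  Base (adjusted book income): 509,000 zł
  Exemption: 105,000 zł − 25% × (509,000 zł − 296,000 zł) = 105,000 zł − 53,250 zł = 51,750 zł
  Base: 509,000 zł − 51,750 zł = 457,250 zł
  457,250 zł × 26% = 118,885 zł

Ordinary income tax:
  182,000 zł × 16% = 29,120 zł
  54,000 zł × 29% = 15,660 zł
  26,000 zł × 34% = 8,840 zł
  → 53,620 zł
  Less foreign tax credit 18,000 zł → 35,620 zł

Excess of parallel minimum levy over ordinary income tax: 118,885 zł − 35,620 zł = 83,265 zł.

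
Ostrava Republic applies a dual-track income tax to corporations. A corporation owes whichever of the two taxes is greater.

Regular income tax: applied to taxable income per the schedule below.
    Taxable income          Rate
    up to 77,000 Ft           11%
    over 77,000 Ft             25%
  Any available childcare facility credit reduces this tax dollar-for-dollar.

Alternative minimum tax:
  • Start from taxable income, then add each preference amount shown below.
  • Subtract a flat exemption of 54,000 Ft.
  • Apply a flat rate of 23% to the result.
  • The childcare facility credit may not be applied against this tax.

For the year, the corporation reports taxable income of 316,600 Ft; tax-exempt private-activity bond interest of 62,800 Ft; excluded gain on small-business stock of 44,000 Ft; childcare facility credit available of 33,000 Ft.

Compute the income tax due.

Regular income tax:
  77,000 Ft × 11% = 8,470 Ft
  239,600 Ft × 25% = 59,900 Ft
  → 68,370 Ft
  Less childcare facility credit 33,000 Ft → 35,370 Ft

Alternative minimum tax:
  Adjusted income: 316,600 Ft + 62,800 Ft + 44,000 Ft = 423,400 Ft
  Less exemption 54,000 Ft → base 369,400 Ft
  369,400 Ft × 23% = 84,962 Ft

84,962 Ft > 35,370 Ft, so the alternative minimum tax is the binding amount.

84,962 Ft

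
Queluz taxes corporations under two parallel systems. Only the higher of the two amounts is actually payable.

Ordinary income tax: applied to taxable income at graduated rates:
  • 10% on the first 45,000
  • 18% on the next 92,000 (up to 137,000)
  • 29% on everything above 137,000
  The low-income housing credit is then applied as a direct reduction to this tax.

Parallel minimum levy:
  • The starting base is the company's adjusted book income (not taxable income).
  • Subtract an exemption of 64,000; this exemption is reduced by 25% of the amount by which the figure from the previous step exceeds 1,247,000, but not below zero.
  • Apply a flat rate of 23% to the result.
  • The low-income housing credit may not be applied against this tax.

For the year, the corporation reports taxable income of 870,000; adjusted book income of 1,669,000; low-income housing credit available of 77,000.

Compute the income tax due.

Parallel minimum levy:
  Base (adjusted book income): 1,669,000
  Exemption: 25% × (1,669,000 − 1,247,000) = 105,500 ≥ 64,000, so the exemption is fully phased out
  Base: 1,669,000 − 0 = 1,669,000
  1,669,000 × 23% = 383,870

Ordinary income tax:
  45,000 × 10% = 4,500
  92,000 × 18% = 16,560
  733,000 × 29% = 212,570
  → 233,630
  Less low-income housing credit 77,000 → 156,630

383,870 > 156,630, so the parallel minimum levy is the binding amount.

383,870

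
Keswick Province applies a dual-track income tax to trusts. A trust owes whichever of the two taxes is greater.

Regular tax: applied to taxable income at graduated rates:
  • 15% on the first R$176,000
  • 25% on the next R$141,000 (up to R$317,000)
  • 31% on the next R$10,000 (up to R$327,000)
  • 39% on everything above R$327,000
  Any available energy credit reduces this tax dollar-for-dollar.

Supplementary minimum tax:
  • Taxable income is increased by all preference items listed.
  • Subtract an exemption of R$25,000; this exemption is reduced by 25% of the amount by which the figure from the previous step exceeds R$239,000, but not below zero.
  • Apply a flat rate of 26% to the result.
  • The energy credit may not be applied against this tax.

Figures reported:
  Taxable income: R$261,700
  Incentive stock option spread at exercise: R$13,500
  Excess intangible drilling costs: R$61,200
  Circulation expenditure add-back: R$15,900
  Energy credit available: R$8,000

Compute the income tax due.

Regular tax:
  R$176,000 × 15% = R$26,400
  R$85,700 × 25% = R$21,425
  → R$47,825
  Less energy credit R$8,000 → R$39,825

Supplementary minimum tax:
  Adjusted income: R$261,700 + R$13,500 + R$61,200 + R$15,900 = R$352,300
  Exemption: 25% × (R$352,300 − R$239,000) = R$28,325 ≥ R$25,000, so the exemption is fully phased out
  Base: R$352,300 − R$0 = R$352,300
  R$352,300 × 26% = R$91,598

R$91,598 > R$39,825, so the supplementary minimum tax is the binding amount.

R$91,598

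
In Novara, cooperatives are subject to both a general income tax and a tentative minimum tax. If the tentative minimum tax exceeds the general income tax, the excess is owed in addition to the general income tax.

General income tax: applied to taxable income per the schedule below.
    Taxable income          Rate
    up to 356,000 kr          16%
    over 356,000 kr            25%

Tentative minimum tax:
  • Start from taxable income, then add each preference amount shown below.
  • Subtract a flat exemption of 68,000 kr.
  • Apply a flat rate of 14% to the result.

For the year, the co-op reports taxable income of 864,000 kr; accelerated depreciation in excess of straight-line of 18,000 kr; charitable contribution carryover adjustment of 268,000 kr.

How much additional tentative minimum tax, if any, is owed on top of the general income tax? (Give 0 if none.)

0 kr

Tentative minimum tax:
  Adjusted income: 864,000 kr + 18,000 kr + 268,000 kr = 1,150,000 kr
  Less exemption 68,000 kr → base 1,082,000 kr
  1,082,000 kr × 14% = 151,480 kr

General income tax:
  356,000 kr × 16% = 56,960 kr
  508,000 kr × 25% = 127,000 kr
  → 183,960 kr

151,480 kr ≤ 183,960 kr, so no add-on is due.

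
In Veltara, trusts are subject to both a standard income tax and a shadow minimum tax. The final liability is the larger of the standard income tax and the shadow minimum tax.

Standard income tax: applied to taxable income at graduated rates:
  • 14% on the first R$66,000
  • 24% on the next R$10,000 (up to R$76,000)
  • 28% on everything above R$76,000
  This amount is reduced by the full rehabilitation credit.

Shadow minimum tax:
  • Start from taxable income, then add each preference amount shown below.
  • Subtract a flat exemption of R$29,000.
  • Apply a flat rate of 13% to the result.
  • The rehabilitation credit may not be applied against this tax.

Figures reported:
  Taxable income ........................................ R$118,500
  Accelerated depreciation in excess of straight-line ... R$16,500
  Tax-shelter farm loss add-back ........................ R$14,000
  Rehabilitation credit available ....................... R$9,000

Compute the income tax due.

R$15,600

Shadow minimum tax:
  Adjusted income: R$118,500 + R$16,500 + R$14,000 = R$149,000
  Less exemption R$29,000 → base R$120,000
  R$120,000 × 13% = R$15,600

Standard income tax:
  R$66,000 × 14% = R$9,240
  R$10,000 × 24% = R$2,400
  R$42,500 × 28% = R$11,900
  → R$23,540
  Less rehabilitation credit R$9,000 → R$14,540

R$15,600 > R$14,540, so the shadow minimum tax is the binding amount.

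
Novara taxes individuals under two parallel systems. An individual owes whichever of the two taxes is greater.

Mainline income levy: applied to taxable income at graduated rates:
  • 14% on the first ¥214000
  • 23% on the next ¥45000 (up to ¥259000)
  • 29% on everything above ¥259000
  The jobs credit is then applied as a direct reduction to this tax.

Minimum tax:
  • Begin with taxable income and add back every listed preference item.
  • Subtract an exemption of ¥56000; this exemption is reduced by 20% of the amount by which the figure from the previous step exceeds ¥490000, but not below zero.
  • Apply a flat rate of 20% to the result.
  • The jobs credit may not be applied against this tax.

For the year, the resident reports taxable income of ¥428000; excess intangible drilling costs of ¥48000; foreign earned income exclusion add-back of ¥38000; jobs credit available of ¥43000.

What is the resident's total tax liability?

¥92560

Minimum tax:
  Adjusted income: ¥428000 + ¥48000 + ¥38000 = ¥514000
  Exemption: ¥56000 − 20% × (¥514000 − ¥490000) = ¥56000 − ¥4800 = ¥51200
  Base: ¥514000 − ¥51200 = ¥462800
  ¥462800 × 20% = ¥92560

Mainline income levy:
  ¥214000 × 14% = ¥29960
  ¥45000 × 23% = ¥10350
  ¥169000 × 29% = ¥49010
  → ¥89320
  Less jobs credit ¥43000 → ¥46320

¥92560 > ¥46320, so the minimum tax is the binding amount.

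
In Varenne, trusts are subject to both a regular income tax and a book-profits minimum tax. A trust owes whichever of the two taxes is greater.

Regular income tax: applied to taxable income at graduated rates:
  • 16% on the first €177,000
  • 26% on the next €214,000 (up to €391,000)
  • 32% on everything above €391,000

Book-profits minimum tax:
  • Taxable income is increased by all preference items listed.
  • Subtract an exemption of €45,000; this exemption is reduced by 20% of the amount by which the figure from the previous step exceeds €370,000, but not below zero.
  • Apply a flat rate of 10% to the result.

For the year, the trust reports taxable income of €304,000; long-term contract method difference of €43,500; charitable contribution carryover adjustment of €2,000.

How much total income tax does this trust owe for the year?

Regular income tax:
  €177,000 × 16% = €28,320
  €127,000 × 26% = €33,020
  → €61,340

Book-profits minimum tax:
  Adjusted income: €304,000 + €43,500 + €2,000 = €349,500
  Exemption: €349,500 ≤ €370,000, so full €45,000 applies
  Base: €349,500 − €45,000 = €304,500
  €304,500 × 10% = €30,450

€61,340 > €30,450, so the regular income tax governs.

€61,340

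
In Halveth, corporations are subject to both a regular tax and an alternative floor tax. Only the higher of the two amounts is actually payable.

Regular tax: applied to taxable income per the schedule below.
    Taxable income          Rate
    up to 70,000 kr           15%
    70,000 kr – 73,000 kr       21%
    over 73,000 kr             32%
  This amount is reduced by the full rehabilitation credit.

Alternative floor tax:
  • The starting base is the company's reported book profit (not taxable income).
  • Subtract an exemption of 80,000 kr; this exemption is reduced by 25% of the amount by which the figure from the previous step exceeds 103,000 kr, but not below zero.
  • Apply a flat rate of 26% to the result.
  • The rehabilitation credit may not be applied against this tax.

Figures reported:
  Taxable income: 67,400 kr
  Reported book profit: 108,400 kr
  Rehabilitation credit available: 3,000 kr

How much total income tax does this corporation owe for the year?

Alternative floor tax:
  Base (reported book profit): 108,400 kr
  Exemption: 80,000 kr − 25% × (108,400 kr − 103,000 kr) = 80,000 kr − 1,350 kr = 78,650 kr
  Base: 108,400 kr − 78,650 kr = 29,750 kr
  29,750 kr × 26% = 7,735 kr

Regular tax:
  67,400 kr × 15% = 10,110 kr
  Less rehabilitation credit 3,000 kr → 7,110 kr

7,735 kr > 7,110 kr, so the alternative floor tax is the binding amount.

7,735 kr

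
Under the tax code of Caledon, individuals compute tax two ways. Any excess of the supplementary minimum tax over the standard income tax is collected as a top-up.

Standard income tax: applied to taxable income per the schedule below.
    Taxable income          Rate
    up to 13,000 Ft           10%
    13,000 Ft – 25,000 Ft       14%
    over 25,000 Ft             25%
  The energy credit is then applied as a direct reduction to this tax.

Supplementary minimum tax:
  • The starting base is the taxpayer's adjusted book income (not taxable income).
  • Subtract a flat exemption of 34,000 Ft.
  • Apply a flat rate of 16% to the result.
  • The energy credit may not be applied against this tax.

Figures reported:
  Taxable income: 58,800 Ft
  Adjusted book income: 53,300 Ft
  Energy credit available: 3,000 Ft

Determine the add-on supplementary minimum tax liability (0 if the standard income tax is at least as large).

Supplementary minimum tax:
  Base (adjusted book income): 53,300 Ft
  Less exemption 34,000 Ft → base 19,300 Ft
  19,300 Ft × 16% = 3,088 Ft

Standard income tax:
  13,000 Ft × 10% = 1,300 Ft
  12,000 Ft × 14% = 1,680 Ft
  33,800 Ft × 25% = 8,450 Ft
  → 11,430 Ft
  Less energy credit 3,000 Ft → 8,430 Ft

3,088 Ft ≤ 8,430 Ft, so no add-on is due.

0 Ft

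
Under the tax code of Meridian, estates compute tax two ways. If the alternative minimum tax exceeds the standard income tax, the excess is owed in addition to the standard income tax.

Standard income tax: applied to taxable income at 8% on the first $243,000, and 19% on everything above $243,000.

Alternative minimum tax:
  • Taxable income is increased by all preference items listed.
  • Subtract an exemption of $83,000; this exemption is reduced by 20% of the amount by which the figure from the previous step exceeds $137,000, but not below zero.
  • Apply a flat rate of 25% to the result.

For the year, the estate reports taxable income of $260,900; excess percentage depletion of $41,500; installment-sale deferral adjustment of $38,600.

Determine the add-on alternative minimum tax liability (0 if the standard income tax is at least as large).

$51,859

Alternative minimum tax:
  Adjusted income: $260,900 + $41,500 + $38,600 = $341,000
  Exemption: $83,000 − 20% × ($341,000 − $137,000) = $83,000 − $40,800 = $42,200
  Base: $341,000 − $42,200 = $298,800
  $298,800 × 25% = $74,700

Standard income tax:
  $243,000 × 8% = $19,440
  $17,900 × 19% = $3,401
  → $22,841

Excess of alternative minimum tax over standard income tax: $74,700 − $22,841 = $51,859.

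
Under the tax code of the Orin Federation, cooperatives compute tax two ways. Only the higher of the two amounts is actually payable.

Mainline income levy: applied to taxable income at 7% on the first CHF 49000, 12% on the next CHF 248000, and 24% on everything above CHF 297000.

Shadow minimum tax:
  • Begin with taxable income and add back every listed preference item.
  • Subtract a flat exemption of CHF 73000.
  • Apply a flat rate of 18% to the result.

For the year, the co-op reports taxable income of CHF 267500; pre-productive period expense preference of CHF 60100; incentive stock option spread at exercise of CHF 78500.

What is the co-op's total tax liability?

Shadow minimum tax:
  Adjusted income: CHF 267500 + CHF 60100 + CHF 78500 = CHF 406100
  Less exemption CHF 73000 → base CHF 333100
  CHF 333100 × 18% = CHF 59958

Mainline income levy:
  CHF 49000 × 7% = CHF 3430
  CHF 218500 × 12% = CHF 26220
  → CHF 29650

CHF 59958 > CHF 29650, so the shadow minimum tax is the binding amount.

CHF 59958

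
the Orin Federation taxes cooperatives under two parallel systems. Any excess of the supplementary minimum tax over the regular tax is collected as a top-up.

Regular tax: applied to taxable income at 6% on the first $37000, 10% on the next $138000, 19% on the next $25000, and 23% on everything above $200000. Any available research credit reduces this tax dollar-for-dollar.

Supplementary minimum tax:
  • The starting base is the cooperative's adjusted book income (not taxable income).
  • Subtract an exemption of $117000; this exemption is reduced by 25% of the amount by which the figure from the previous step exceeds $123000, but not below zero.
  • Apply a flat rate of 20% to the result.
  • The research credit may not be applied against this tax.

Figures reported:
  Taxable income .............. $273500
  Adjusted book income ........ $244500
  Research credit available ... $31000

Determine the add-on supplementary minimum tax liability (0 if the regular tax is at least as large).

$24900

Supplementary minimum tax:
  Base (adjusted book income): $244500
  Exemption: $117000 − 25% × ($244500 − $123000) = $117000 − $30375 = $86625
  Base: $244500 − $86625 = $157875
  $157875 × 20% = $31575

Regular tax:
  $37000 × 6% = $2220
  $138000 × 10% = $13800
  $25000 × 19% = $4750
  $73500 × 23% = $16905
  → $37675
  Less research credit $31000 → $6675

Excess of supplementary minimum tax over regular tax: $31575 − $6675 = $24900.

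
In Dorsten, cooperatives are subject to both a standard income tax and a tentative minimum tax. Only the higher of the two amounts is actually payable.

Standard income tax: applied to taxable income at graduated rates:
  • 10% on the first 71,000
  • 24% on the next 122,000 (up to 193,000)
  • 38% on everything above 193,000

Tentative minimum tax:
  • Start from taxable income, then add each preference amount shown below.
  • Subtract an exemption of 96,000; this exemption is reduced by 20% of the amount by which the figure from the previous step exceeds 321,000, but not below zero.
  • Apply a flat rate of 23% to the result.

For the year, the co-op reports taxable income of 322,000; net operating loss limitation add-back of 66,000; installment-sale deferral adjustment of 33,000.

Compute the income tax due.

Tentative minimum tax:
  Adjusted income: 322,000 + 66,000 + 33,000 = 421,000
  Exemption: 96,000 − 20% × (421,000 − 321,000) = 96,000 − 20,000 = 76,000
  Base: 421,000 − 76,000 = 345,000
  345,000 × 23% = 79,350

Standard income tax:
  71,000 × 10% = 7,100
  122,000 × 24% = 29,280
  129,000 × 38% = 49,020
  → 85,400

85,400 > 79,350, so the standard income tax governs.

85,400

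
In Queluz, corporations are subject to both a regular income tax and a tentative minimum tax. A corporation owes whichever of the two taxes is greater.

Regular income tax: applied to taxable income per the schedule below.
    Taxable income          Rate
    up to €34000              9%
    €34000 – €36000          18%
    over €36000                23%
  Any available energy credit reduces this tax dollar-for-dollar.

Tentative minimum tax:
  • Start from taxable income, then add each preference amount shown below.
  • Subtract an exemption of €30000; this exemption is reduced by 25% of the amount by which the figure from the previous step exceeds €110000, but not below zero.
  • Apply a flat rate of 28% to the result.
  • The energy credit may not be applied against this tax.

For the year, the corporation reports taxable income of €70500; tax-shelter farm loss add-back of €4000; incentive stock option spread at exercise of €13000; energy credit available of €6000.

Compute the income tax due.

Regular income tax:
  €34000 × 9% = €3060
  €2000 × 18% = €360
  €34500 × 23% = €7935
  → €11355
  Less energy credit €6000 → €5355

Tentative minimum tax:
  Adjusted income: €70500 + €4000 + €13000 = €87500
  Exemption: €87500 ≤ €110000, so full €30000 applies
  Base: €87500 − €30000 = €57500
  €57500 × 28% = €16100

€16100 > €5355, so the tentative minimum tax is the binding amount.

€16100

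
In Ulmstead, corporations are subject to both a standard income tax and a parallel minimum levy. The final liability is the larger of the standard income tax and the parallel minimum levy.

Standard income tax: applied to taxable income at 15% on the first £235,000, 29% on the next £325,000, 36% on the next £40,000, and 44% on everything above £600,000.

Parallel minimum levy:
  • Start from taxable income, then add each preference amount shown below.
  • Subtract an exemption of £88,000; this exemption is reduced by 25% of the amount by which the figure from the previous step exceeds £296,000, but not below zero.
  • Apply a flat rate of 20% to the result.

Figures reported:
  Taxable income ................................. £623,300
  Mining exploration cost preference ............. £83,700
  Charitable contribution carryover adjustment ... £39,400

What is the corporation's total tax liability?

Standard income tax:
  £235,000 × 15% = £35,250
  £325,000 × 29% = £94,250
  £40,000 × 36% = £14,400
  £23,300 × 44% = £10,252
  → £154,152

Parallel minimum levy:
  Adjusted income: £623,300 + £83,700 + £39,400 = £746,400
  Exemption: 25% × (£746,400 − £296,000) = £112,600 ≥ £88,000, so the exemption is fully phased out
  Base: £746,400 − £0 = £746,400
  £746,400 × 20% = £149,280

£154,152 > £149,280, so the standard income tax governs.

£154,152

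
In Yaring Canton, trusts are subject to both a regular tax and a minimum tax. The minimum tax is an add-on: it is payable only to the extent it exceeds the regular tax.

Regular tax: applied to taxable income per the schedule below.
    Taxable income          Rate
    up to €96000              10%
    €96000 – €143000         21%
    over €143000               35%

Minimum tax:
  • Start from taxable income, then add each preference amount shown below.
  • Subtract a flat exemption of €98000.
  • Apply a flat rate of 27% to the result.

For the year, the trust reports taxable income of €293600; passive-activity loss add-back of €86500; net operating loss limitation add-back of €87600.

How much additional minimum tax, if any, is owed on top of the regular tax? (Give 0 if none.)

Minimum tax:
  Adjusted income: €293600 + €86500 + €87600 = €467700
  Less exemption €98000 → base €369700
  €369700 × 27% = €99819

Regular tax:
  €96000 × 10% = €9600
  €47000 × 21% = €9870
  €150600 × 35% = €52710
  → €72180

Excess of minimum tax over regular tax: €99819 − €72180 = €27639.

€27639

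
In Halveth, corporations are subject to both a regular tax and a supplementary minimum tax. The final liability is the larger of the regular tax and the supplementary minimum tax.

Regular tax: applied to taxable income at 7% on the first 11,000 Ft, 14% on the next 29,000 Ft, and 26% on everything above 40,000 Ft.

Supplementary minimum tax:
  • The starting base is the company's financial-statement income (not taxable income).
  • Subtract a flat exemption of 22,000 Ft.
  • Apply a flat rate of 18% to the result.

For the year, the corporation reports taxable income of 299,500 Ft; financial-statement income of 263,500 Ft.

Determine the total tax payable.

Regular tax:
  11,000 Ft × 7% = 770 Ft
  29,000 Ft × 14% = 4,060 Ft
  259,500 Ft × 26% = 67,470 Ft
  → 72,300 Ft

Supplementary minimum tax:
  Base (financial-statement income): 263,500 Ft
  Less exemption 22,000 Ft → base 241,500 Ft
  241,500 Ft × 18% = 43,470 Ft

72,300 Ft > 43,470 Ft, so the regular tax governs.

72,300 Ft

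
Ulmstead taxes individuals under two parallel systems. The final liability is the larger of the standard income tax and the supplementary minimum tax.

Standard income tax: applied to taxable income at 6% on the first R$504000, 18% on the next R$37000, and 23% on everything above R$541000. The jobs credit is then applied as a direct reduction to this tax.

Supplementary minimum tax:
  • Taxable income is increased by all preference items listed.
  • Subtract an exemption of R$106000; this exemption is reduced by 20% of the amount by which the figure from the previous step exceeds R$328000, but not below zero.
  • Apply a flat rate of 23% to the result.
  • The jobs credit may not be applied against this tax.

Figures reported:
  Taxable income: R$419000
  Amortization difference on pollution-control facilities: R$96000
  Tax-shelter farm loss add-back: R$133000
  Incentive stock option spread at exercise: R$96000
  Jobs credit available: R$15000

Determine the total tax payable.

Standard income tax:
  R$419000 × 6% = R$25140
  Less jobs credit R$15000 → R$10140

Supplementary minimum tax:
  Adjusted income: R$419000 + R$96000 + R$133000 + R$96000 = R$744000
  Exemption: R$106000 − 20% × (R$744000 − R$328000) = R$106000 − R$83200 = R$22800
  Base: R$744000 − R$22800 = R$721200
  R$721200 × 23% = R$165876

R$165876 > R$10140, so the supplementary minimum tax is the binding amount.

R$165876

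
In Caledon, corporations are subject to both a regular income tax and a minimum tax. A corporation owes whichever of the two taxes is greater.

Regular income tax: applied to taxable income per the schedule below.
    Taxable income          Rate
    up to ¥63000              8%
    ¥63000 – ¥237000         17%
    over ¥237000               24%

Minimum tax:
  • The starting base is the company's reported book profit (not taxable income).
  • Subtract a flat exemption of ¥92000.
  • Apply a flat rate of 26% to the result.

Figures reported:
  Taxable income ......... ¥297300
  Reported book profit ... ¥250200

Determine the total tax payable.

¥49092

Minimum tax:
  Base (reported book profit): ¥250200
  Less exemption ¥92000 → base ¥158200
  ¥158200 × 26% = ¥41132

Regular income tax:
  ¥63000 × 8% = ¥5040
  ¥174000 × 17% = ¥29580
  ¥60300 × 24% = ¥14472
  → ¥49092

¥49092 > ¥41132, so the regular income tax governs.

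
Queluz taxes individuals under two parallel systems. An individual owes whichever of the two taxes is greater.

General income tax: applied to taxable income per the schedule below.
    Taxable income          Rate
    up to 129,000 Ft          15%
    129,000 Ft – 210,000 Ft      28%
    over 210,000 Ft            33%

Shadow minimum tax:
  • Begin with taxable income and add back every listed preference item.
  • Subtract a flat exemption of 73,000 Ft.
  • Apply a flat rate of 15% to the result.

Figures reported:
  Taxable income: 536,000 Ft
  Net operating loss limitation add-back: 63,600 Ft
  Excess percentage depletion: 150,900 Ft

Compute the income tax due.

149,610 Ft

General income tax:
  129,000 Ft × 15% = 19,350 Ft
  81,000 Ft × 28% = 22,680 Ft
  326,000 Ft × 33% = 107,580 Ft
  → 149,610 Ft

Shadow minimum tax:
  Adjusted income: 536,000 Ft + 63,600 Ft + 150,900 Ft = 750,500 Ft
  Less exemption 73,000 Ft → base 677,500 Ft
  677,500 Ft × 15% = 101,625 Ft

149,610 Ft > 101,625 Ft, so the general income tax governs.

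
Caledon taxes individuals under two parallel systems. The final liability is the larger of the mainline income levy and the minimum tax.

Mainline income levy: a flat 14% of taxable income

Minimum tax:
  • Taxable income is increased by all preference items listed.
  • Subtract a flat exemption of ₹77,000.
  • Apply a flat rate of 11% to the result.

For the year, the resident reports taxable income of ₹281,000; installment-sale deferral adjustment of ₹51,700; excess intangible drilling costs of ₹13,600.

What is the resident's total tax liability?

Minimum tax:
  Adjusted income: ₹281,000 + ₹51,700 + ₹13,600 = ₹346,300
  Less exemption ₹77,000 → base ₹269,300
  ₹269,300 × 11% = ₹29,623

Mainline income levy:
  ₹281,000 × 14% = ₹39,340

₹39,340 > ₹29,623, so the mainline income levy governs.

₹39,340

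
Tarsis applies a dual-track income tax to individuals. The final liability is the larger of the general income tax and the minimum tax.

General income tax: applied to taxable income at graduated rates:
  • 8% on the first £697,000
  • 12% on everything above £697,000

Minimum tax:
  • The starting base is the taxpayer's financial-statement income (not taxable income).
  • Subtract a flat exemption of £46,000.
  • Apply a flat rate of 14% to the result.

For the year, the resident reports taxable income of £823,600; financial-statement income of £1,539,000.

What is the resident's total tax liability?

£209,020

Minimum tax:
  Base (financial-statement income): £1,539,000
  Less exemption £46,000 → base £1,493,000
  £1,493,000 × 14% = £209,020

General income tax:
  £697,000 × 8% = £55,760
  £126,600 × 12% = £15,192
  → £70,952

£209,020 > £70,952, so the minimum tax is the binding amount.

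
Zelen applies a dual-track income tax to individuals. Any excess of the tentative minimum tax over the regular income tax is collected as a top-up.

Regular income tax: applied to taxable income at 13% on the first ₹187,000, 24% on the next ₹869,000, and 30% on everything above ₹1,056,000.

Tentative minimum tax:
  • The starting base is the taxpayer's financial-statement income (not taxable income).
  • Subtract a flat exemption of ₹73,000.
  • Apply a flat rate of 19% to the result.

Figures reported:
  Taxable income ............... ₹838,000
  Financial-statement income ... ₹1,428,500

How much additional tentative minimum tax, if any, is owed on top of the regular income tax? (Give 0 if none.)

Regular income tax:
  ₹187,000 × 13% = ₹24,310
  ₹651,000 × 24% = ₹156,240
  → ₹180,550

Tentative minimum tax:
  Base (financial-statement income): ₹1,428,500
  Less exemption ₹73,000 → base ₹1,355,500
  ₹1,355,500 × 19% = ₹257,545

Excess of tentative minimum tax over regular income tax: ₹257,545 − ₹180,550 = ₹76,995.

₹76,995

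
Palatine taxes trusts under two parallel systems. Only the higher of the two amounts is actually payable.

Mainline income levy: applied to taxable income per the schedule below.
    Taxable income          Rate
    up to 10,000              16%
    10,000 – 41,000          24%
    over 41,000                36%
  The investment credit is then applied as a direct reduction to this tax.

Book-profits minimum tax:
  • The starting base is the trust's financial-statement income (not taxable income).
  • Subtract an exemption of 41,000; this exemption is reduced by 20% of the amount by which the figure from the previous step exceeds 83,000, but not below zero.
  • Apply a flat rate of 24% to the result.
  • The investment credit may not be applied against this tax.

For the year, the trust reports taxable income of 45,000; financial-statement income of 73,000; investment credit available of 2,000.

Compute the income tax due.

Book-profits minimum tax:
  Base (financial-statement income): 73,000
  Exemption: 73,000 ≤ 83,000, so full 41,000 applies
  Base: 73,000 − 41,000 = 32,000
  32,000 × 24% = 7,680

Mainline income levy:
  10,000 × 16% = 1,600
  31,000 × 24% = 7,440
  4,000 × 36% = 1,440
  → 10,480
  Less investment credit 2,000 → 8,480

8,480 > 7,680, so the mainline income levy governs.

8,480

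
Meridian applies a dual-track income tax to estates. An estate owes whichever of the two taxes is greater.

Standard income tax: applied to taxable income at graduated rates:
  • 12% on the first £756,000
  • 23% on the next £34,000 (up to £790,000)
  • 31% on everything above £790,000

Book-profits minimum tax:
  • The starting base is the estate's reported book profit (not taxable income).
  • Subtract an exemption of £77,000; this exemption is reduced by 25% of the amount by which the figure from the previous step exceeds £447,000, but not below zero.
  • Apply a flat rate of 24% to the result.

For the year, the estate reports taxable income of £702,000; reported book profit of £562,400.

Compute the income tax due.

£123,420

Book-profits minimum tax:
  Base (reported book profit): £562,400
  Exemption: £77,000 − 25% × (£562,400 − £447,000) = £77,000 − £28,850 = £48,150
  Base: £562,400 − £48,150 = £514,250
  £514,250 × 24% = £123,420

Standard income tax:
  £702,000 × 12% = £84,240

£123,420 > £84,240, so the book-profits minimum tax is the binding amount.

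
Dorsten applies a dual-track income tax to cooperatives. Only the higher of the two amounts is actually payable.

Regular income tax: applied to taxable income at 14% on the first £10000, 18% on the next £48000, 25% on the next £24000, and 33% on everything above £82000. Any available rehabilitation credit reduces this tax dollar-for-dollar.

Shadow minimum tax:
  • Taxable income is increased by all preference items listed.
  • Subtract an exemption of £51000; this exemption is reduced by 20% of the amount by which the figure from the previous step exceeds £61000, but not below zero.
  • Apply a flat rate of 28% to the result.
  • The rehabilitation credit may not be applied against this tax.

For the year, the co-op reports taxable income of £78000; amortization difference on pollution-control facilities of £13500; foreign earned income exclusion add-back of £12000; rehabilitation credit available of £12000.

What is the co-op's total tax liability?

£17080

Shadow minimum tax:
  Adjusted income: £78000 + £13500 + £12000 = £103500
  Exemption: £51000 − 20% × (£103500 − £61000) = £51000 − £8500 = £42500
  Base: £103500 − £42500 = £61000
  £61000 × 28% = £17080

Regular income tax:
  £10000 × 14% = £1400
  £48000 × 18% = £8640
  £20000 × 25% = £5000
  → £15040
  Less rehabilitation credit £12000 → £3040

£17080 > £3040, so the shadow minimum tax is the binding amount.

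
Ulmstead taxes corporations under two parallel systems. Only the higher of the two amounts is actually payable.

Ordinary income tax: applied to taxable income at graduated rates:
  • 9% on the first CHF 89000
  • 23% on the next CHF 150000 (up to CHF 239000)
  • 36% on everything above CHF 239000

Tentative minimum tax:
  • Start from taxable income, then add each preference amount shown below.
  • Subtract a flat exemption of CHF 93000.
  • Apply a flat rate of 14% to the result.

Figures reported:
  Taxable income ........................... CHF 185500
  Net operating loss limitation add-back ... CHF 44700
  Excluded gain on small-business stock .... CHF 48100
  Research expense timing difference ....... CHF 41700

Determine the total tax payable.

CHF 31780

Tentative minimum tax:
  Adjusted income: CHF 185500 + CHF 44700 + CHF 48100 + CHF 41700 = CHF 320000
  Less exemption CHF 93000 → base CHF 227000
  CHF 227000 × 14% = CHF 31780

Ordinary income tax:
  CHF 89000 × 9% = CHF 8010
  CHF 96500 × 23% = CHF 22195
  → CHF 30205

CHF 31780 > CHF 30205, so the tentative minimum tax is the binding amount.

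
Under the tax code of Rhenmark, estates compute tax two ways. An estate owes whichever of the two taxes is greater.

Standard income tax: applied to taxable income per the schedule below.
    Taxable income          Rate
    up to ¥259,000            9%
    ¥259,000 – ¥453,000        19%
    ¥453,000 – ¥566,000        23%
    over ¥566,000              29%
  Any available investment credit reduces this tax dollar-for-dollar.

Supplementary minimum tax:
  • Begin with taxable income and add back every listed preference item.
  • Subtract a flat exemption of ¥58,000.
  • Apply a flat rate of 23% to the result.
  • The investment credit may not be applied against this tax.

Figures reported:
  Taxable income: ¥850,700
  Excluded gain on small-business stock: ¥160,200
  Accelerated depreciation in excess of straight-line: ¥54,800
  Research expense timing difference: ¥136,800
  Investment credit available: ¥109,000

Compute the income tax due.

Supplementary minimum tax:
  Adjusted income: ¥850,700 + ¥160,200 + ¥54,800 + ¥136,800 = ¥1,202,500
  Less exemption ¥58,000 → base ¥1,144,500
  ¥1,144,500 × 23% = ¥263,235

Standard income tax:
  ¥259,000 × 9% = ¥23,310
  ¥194,000 × 19% = ¥36,860
  ¥113,000 × 23% = ¥25,990
  ¥284,700 × 29% = ¥82,563
  → ¥168,723
  Less investment credit ¥109,000 → ¥59,723

¥263,235 > ¥59,723, so the supplementary minimum tax is the binding amount.

¥263,235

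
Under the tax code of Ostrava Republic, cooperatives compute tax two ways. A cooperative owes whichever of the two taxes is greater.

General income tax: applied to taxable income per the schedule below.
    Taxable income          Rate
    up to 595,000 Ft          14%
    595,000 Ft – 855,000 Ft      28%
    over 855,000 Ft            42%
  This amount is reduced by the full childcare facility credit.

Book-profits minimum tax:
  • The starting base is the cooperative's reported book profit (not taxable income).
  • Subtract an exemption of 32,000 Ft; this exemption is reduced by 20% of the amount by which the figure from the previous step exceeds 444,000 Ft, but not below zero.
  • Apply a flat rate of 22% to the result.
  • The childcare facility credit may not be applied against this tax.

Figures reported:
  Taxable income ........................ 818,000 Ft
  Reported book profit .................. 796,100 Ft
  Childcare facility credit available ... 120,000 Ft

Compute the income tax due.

General income tax:
  595,000 Ft × 14% = 83,300 Ft
  223,000 Ft × 28% = 62,440 Ft
  → 145,740 Ft
  Less childcare facility credit 120,000 Ft → 25,740 Ft

Book-profits minimum tax:
  Base (reported book profit): 796,100 Ft
  Exemption: 20% × (796,100 Ft − 444,000 Ft) = 70,420 Ft ≥ 32,000 Ft, so the exemption is fully phased out
  Base: 796,100 Ft − 0 Ft = 796,100 Ft
  796,100 Ft × 22% = 175,142 Ft

175,142 Ft > 25,740 Ft, so the book-profits minimum tax is the binding amount.

175,142 Ft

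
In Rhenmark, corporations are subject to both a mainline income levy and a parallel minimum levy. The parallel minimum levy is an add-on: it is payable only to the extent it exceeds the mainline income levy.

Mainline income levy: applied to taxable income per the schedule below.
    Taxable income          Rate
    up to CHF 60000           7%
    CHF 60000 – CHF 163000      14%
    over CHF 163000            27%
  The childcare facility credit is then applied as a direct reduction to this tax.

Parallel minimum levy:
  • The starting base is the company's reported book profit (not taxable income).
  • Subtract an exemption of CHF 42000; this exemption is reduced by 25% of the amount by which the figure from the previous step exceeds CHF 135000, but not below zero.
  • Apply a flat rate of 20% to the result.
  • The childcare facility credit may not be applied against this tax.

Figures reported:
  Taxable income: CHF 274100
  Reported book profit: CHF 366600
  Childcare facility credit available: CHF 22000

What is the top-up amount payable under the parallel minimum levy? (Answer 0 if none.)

Parallel minimum levy:
  Base (reported book profit): CHF 366600
  Exemption: 25% × (CHF 366600 − CHF 135000) = CHF 57900 ≥ CHF 42000, so the exemption is fully phased out
  Base: CHF 366600 − CHF 0 = CHF 366600
  CHF 366600 × 20% = CHF 73320

Mainline income levy:
  CHF 60000 × 7% = CHF 4200
  CHF 103000 × 14% = CHF 14420
  CHF 111100 × 27% = CHF 29997
  → CHF 48617
  Less childcare facility credit CHF 22000 → CHF 26617

Excess of parallel minimum levy over mainline income levy: CHF 73320 − CHF 26617 = CHF 46703.

CHF 46703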